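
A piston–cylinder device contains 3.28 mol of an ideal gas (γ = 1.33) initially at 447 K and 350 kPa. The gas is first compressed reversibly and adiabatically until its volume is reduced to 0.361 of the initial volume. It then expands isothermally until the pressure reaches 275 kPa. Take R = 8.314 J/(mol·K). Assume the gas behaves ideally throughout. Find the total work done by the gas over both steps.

12500 J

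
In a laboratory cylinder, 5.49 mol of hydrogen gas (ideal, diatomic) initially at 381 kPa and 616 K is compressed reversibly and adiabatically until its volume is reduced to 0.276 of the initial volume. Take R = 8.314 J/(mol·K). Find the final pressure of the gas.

2310 kPa

V₁ = nRT₁/P₁ = 5.49×8.314×616/381 = 73.8 L.
Adiabatic: TV^(γ−1) = const ⇒ T₂ = 616×(3.62)^0.400 = 1030 K; PV^γ = const ⇒ P₂ = 2310 kPa.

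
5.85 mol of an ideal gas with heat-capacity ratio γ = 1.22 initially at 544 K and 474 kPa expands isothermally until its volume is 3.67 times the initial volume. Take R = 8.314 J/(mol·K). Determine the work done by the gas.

34400 J

V₁ = nRT₁/P₁ = 5.85×8.314×544/474 = 55.8 L.
Isothermal: T stays 544 K; PV = const ⇒ V₂ = 205 L, P₂ = 129 kPa.
W = nRT ln(V₂/V₁) = 5.85×8.314×544×ln(3.67) = 34400 J.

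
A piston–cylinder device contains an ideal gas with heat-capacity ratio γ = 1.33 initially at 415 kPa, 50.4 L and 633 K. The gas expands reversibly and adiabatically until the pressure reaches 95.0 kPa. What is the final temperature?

Adiabatic: T₂/T₁ = (P₂/P₁)^((γ−1)/γ) ⇒ T₂ = 633×(0.229)^0.248 = 439 K; V₂ = 153 L.

439 K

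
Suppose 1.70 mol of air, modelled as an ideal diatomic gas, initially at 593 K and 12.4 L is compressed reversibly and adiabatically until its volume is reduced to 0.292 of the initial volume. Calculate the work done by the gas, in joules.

-13300 J

P₁ = nRT₁/V₁ = 1.70×8.314×593/12.4 = 676 kPa.
Adiabatic: TV^(γ−1) = const ⇒ T₂ = 593×(3.42)^0.400 = 970 K; PV^γ = const ⇒ P₂ = 3790 kPa.
ΔU = nCvΔT = 1.70×20.8×(970−593) = 13300 J.
Q = 0 for an adiabatic process, so W = −ΔU = -13300 J.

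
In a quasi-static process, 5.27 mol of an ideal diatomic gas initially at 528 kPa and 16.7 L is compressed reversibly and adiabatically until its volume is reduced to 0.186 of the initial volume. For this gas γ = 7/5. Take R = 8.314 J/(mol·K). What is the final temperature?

T₁ = P₁V₁/(nR) = 528×16.7/(5.27×8.314) = 201 K.
Adiabatic: TV^(γ−1) = const ⇒ T₂ = 201×(5.38)^0.400 = 394 K; PV^γ = const ⇒ P₂ = 5560 kPa.

394 K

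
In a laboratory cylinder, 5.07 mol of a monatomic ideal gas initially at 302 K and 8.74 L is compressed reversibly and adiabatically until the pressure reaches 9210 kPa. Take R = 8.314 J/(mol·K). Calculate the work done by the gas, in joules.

-20800 J

P₁ = nRT₁/V₁ = 5.07×8.314×302/8.74 = 1460 kPa.
Adiabatic: T₂/T₁ = (P₂/P₁)^((γ−1)/γ) ⇒ T₂ = 302×(6.32)^0.400 = 632 K; V₂ = 2.89 L.
ΔU = nCvΔT = 5.07×12.5×(632−302) = 20800 J.
Q = 0 for an adiabatic process, so W = −ΔU = -20800 J.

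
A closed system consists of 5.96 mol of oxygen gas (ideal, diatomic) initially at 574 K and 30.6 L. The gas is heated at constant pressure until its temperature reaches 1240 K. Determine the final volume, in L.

P₁ = nRT₁/V₁ = 5.96×8.314×574/30.6 = 929 kPa.
Isobaric: P stays 929 kPa; V/T = const ⇒ T₂ = 1240 K, V₂ = 66.1 L.

66.1 L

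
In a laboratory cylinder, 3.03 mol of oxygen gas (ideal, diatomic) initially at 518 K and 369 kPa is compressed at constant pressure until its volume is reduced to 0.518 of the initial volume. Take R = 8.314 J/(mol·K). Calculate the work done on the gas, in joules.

V₁ = nRT₁/P₁ = 3.03×8.314×518/369 = 35.4 L.
Isobaric: P stays 369 kPa; V/T = const ⇒ T₂ = 268 K, V₂ = 18.3 L.
W = PΔV = 369×(18.3−35.4) kPa·L = -6290 J.
Work done on the gas = −W_by = 6290 J.

6290 J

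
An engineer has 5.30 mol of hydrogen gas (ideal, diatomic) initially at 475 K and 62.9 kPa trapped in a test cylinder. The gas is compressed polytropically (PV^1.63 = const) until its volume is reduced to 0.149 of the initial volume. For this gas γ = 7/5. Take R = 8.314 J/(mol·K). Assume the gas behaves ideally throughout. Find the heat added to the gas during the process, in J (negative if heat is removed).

44300 J

V₁ = nRT₁/P₁ = 5.30×8.314×475/62.9 = 333 L.
Polytropic n=1.63: T₂ = T₁(V₁/V₂)^(n−1) = 475×(6.71)^0.63 = 1580 K; P₂ = P₁(V₁/V₂)^n = 1400 kPa.
W = (P₁V₁−P₂V₂)/(n−1) = (62.9×333−1400×49.6)/0.63 = -77000 J.
ΔU = nCvΔT = 5.30×20.8×(1580−475) = 121000 J.
Q = ΔU + W = 44300 J.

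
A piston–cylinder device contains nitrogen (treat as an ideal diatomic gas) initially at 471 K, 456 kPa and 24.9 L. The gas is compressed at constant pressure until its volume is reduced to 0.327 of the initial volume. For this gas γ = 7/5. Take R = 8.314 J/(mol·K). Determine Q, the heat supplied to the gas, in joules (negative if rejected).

n = P₁V₁/(RT₁) = 456×24.9/(8.314×471) = 2.90 mol.
Isobaric: P stays 456 kPa; V/T = const ⇒ T₂ = 154 K, V₂ = 8.14 L.
W = PΔV = 456×(8.14−24.9) kPa·L = -7640 J.
ΔU = nCvΔT = 2.90×20.8×(154−471) = -19100 J.
Q = ΔU + W = nCpΔT = -26700 J.

-26700 J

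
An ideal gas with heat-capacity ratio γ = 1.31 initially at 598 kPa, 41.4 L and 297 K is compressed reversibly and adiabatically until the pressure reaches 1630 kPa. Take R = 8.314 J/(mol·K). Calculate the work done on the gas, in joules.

21400 J

n = P₁V₁/(RT₁) = 598×41.4/(8.314×297) = 10.0 mol.
Adiabatic: T₂/T₁ = (P₂/P₁)^((γ−1)/γ) ⇒ T₂ = 297×(2.73)^0.237 = 377 K; V₂ = 19.3 L.
ΔU = nCvΔT = 10.0×26.8×(377−297) = 21400 J.
Q = 0 for an adiabatic process, so W = −ΔU = -21400 J.
Work done on the gas = −W_by = 21400 J.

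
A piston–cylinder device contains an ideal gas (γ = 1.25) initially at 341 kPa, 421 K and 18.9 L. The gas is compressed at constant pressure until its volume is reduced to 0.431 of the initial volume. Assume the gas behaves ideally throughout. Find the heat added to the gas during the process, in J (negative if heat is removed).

-18300 J

n = P₁V₁/(RT₁) = 341×18.9/(8.314×421) = 1.84 mol.
Isobaric: P stays 341 kPa; V/T = const ⇒ T₂ = 181 K, V₂ = 8.15 L.
W = PΔV = 341×(8.15−18.9) kPa·L = -3670 J.
ΔU = nCvΔT = 1.84×33.3×(181−421) = -14700 J.
Q = ΔU + W = nCpΔT = -18300 J.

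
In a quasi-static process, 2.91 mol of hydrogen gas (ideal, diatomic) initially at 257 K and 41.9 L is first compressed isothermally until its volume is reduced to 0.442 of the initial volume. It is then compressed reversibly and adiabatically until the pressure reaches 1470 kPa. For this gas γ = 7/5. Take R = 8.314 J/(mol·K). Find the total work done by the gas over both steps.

-13200 J

P₁ = nRT₁/V₁ = 2.91×8.314×257/41.9 = 148 kPa.
Step 1 — Isothermal: T stays 257 K; PV = const ⇒ V₂ = 18.5 L, P₂ = 336 kPa.
ΔU = 0 (ideal gas, T constant).
W = nRT ln(V₂/V₁) = 2.91×8.314×257×ln(0.442) = -5080 J.
Q = ΔU + W = -5080 J.
State after step 1: P = 336 kPa, V = 18.5 L, T = 257 K.
Step 2 — Adiabatic: T₂/T₁ = (P₂/P₁)^((γ−1)/γ) ⇒ T₂ = 257×(4.38)^0.286 = 392 K; V₂ = 6.45 L.
ΔU = nCvΔT = 2.91×20.8×(392−257) = 8160 J.
Q = 0 for an adiabatic process, so W = −ΔU = -8160 J.
Net over both steps: W = -13200 J, Q = -5080 J, ΔU = 8160 J.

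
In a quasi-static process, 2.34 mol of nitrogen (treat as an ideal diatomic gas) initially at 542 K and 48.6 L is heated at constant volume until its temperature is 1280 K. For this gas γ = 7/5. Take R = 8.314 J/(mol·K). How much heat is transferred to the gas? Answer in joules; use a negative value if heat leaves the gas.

35900 J

P₁ = nRT₁/V₁ = 2.34×8.314×542/48.6 = 217 kPa.
Isochoric: V stays 48.6 L; P/T = const ⇒ T₂ = 1280 K, P₂ = 512 kPa.
W = 0 (no volume change).
ΔU = nCvΔT = 2.34×20.8×(1280−542) = 35900 J.
Q = ΔU = 35900 J.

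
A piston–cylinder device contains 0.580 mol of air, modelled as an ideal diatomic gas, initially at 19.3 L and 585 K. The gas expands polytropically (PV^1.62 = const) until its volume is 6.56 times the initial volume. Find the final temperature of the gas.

182 K

P₁ = nRT₁/V₁ = 0.580×8.314×585/19.3 = 146 kPa.
Polytropic n=1.62: T₂ = T₁(V₁/V₂)^(n−1) = 585×(0.152)^0.62 = 182 K; P₂ = P₁(V₁/V₂)^n = 6.94 kPa.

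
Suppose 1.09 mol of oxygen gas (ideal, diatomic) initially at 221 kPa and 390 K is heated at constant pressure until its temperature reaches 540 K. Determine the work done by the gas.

1360 J

V₁ = nRT₁/P₁ = 1.09×8.314×390/221 = 16.0 L.
Isobaric: P stays 221 kPa; V/T = const ⇒ T₂ = 540 K, V₂ = 22.1 L.
W = PΔV = 221×(22.1−16.0) kPa·L = 1360 J.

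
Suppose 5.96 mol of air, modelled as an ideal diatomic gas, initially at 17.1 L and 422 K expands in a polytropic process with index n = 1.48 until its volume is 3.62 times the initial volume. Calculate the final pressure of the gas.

182 kPa

P₁ = nRT₁/V₁ = 5.96×8.314×422/17.1 = 1220 kPa.
Polytropic n=1.48: T₂ = T₁(V₁/V₂)^(n−1) = 422×(0.276)^0.48 = 228 K; P₂ = P₁(V₁/V₂)^n = 182 kPa.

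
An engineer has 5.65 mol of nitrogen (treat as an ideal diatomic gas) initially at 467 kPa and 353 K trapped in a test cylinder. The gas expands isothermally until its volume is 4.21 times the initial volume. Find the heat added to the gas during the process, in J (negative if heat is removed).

23800 J

V₁ = nRT₁/P₁ = 5.65×8.314×353/467 = 35.5 L.
Isothermal: T stays 353 K; PV = const ⇒ V₂ = 149 L, P₂ = 111 kPa.
ΔU = 0 (ideal gas, T constant).
W = nRT ln(V₂/V₁) = 5.65×8.314×353×ln(4.21) = 23800 J.
Q = ΔU + W = 23800 J.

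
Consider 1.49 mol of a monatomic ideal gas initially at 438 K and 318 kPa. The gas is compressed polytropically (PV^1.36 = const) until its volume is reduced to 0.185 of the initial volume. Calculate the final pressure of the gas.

V₁ = nRT₁/P₁ = 1.49×8.314×438/318 = 17.1 L.
Polytropic n=1.36: T₂ = T₁(V₁/V₂)^(n−1) = 438×(5.41)^0.36 = 804 K; P₂ = P₁(V₁/V₂)^n = 3160 kPa.

3160 kPa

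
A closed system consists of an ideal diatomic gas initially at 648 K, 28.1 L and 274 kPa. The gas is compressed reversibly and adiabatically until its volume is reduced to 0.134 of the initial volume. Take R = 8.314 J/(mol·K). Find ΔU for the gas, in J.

23800 J

n = P₁V₁/(RT₁) = 274×28.1/(8.314×648) = 1.43 mol.
Adiabatic: TV^(γ−1) = const ⇒ T₂ = 648×(7.46)^0.400 = 1450 K; PV^γ = const ⇒ P₂ = 4570 kPa.
For an ideal gas ΔU = nCvΔT with Cv = (5/2)R = 20.8 J/(mol·K).
ΔU = 1.43×20.8×(1450−648) = 23800 J.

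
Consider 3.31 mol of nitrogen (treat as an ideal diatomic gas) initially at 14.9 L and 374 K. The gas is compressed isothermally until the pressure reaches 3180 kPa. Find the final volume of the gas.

P₁ = nRT₁/V₁ = 3.31×8.314×374/14.9 = 691 kPa.
Isothermal: T stays 374 K; PV = const ⇒ V₂ = 3.24 L, P₂ = 3180 kPa.

3.24 L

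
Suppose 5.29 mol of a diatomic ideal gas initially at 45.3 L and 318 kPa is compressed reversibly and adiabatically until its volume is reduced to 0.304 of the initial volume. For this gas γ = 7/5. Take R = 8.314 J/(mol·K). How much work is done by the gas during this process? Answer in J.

-22000 J

T₁ = P₁V₁/(nR) = 318×45.3/(5.29×8.314) = 328 K.
Adiabatic: TV^(γ−1) = const ⇒ T₂ = 328×(3.29)^0.400 = 527 K; PV^γ = const ⇒ P₂ = 1680 kPa.
ΔU = nCvΔT = 5.29×20.8×(527−328) = 22000 J.
Q = 0 for an adiabatic process, so W = −ΔU = -22000 J.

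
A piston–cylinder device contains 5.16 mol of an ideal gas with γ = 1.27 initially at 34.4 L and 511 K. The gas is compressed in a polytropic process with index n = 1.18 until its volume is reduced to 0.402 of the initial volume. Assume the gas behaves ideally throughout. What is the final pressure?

P₁ = nRT₁/V₁ = 5.16×8.314×511/34.4 = 637 kPa.
Polytropic n=1.18: T₂ = T₁(V₁/V₂)^(n−1) = 511×(2.49)^0.18 = 602 K; P₂ = P₁(V₁/V₂)^n = 1870 kPa.

1870 kPa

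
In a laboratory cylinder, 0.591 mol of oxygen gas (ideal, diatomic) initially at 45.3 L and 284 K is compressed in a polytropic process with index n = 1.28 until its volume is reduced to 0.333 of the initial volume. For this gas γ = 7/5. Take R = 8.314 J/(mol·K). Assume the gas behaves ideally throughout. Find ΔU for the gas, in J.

P₁ = nRT₁/V₁ = 0.591×8.314×284/45.3 = 30.8 kPa.
Polytropic n=1.28: T₂ = T₁(V₁/V₂)^(n−1) = 284×(3.00)^0.28 = 386 K; P₂ = P₁(V₁/V₂)^n = 126 kPa.
For an ideal gas ΔU = nCvΔT with Cv = (5/2)R = 20.8 J/(mol·K).
ΔU = 0.591×20.8×(386−284) = 1260 J.

1260 J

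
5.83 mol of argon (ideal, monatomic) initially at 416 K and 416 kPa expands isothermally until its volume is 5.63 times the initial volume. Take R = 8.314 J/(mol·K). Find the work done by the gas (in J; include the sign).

34800 J

V₁ = nRT₁/P₁ = 5.83×8.314×416/416 = 48.5 L.
Isothermal: T stays 416 K; PV = const ⇒ V₂ = 273 L, P₂ = 73.9 kPa.
W = nRT ln(V₂/V₁) = 5.83×8.314×416×ln(5.63) = 34800 J.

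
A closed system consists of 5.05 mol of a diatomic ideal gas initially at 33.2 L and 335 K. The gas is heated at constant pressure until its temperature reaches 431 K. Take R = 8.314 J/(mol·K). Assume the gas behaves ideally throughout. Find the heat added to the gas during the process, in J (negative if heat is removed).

P₁ = nRT₁/V₁ = 5.05×8.314×335/33.2 = 424 kPa.
Isobaric: P stays 424 kPa; V/T = const ⇒ T₂ = 431 K, V₂ = 42.7 L.
W = PΔV = 424×(42.7−33.2) kPa·L = 4030 J.
ΔU = nCvΔT = 5.05×20.8×(431−335) = 10100 J.
Q = ΔU + W = nCpΔT = 14100 J.

14100 J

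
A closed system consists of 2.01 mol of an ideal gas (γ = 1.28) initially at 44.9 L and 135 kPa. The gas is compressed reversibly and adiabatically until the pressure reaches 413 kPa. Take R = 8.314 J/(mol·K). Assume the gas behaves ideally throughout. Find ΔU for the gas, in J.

T₁ = P₁V₁/(nR) = 135×44.9/(2.01×8.314) = 363 K.
Adiabatic: T₂/T₁ = (P₂/P₁)^((γ−1)/γ) ⇒ T₂ = 363×(3.06)^0.219 = 463 K; V₂ = 18.7 L.
For an ideal gas ΔU = nCvΔT with Cv = R/(γ−1) = 29.7 J/(mol·K).
ΔU = 2.01×29.7×(463−363) = 6000 J.

6000 J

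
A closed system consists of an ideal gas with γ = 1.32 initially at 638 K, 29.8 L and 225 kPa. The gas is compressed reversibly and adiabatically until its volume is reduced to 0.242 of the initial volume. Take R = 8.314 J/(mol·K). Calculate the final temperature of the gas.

Adiabatic: TV^(γ−1) = const ⇒ T₂ = 638×(4.13)^0.320 = 1000 K; PV^γ = const ⇒ P₂ = 1460 kPa.

1000 K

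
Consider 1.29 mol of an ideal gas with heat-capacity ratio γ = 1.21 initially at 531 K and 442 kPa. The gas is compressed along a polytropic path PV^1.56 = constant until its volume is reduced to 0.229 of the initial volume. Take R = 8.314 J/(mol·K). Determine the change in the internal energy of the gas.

34800 J

V₁ = nRT₁/P₁ = 1.29×8.314×531/442 = 12.9 L.
Polytropic n=1.56: T₂ = T₁(V₁/V₂)^(n−1) = 531×(4.37)^0.56 = 1210 K; P₂ = P₁(V₁/V₂)^n = 4410 kPa.
For an ideal gas ΔU = nCvΔT with Cv = R/(γ−1) = 39.6 J/(mol·K).
ΔU = 1.29×39.6×(1210−531) = 34800 J.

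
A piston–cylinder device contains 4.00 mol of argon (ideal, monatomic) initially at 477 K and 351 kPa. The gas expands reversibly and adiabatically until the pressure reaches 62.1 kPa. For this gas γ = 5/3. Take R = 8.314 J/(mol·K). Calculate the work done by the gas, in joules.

V₁ = nRT₁/P₁ = 4.00×8.314×477/351 = 45.2 L.
Adiabatic: T₂/T₁ = (P₂/P₁)^((γ−1)/γ) ⇒ T₂ = 477×(0.177)^0.400 = 239 K; V₂ = 128 L.
ΔU = nCvΔT = 4.00×12.5×(239−477) = -11900 J.
Q = 0 for an adiabatic process, so W = −ΔU = 11900 J.

11900 J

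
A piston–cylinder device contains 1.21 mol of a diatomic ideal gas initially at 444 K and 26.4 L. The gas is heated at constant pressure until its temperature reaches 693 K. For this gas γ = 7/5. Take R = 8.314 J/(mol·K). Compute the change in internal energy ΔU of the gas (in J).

6260 J

P₁ = nRT₁/V₁ = 1.21×8.314×444/26.4 = 169 kPa.
Isobaric: P stays 169 kPa; V/T = const ⇒ T₂ = 693 K, V₂ = 41.2 L.
For an ideal gas ΔU = nCvΔT with Cv = (5/2)R = 20.8 J/(mol·K).
ΔU = 1.21×20.8×(693−444) = 6260 J.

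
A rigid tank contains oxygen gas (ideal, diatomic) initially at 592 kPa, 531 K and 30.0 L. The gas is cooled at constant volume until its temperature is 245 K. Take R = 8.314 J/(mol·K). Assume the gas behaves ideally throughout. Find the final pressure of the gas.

273 kPa

Isochoric: V stays 30.0 L; P/T = const ⇒ T₂ = 245 K, P₂ = 273 kPa.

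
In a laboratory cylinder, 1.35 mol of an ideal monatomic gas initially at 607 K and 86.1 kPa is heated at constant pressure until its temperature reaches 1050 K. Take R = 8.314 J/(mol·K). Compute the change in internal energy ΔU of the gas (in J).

V₁ = nRT₁/P₁ = 1.35×8.314×607/86.1 = 79.1 L.
Isobaric: P stays 86.1 kPa; V/T = const ⇒ T₂ = 1050 K, V₂ = 137 L.
For an ideal gas ΔU = nCvΔT with Cv = (3/2)R = 12.5 J/(mol·K).
ΔU = 1.35×12.5×(1050−607) = 7460 J.

7460 J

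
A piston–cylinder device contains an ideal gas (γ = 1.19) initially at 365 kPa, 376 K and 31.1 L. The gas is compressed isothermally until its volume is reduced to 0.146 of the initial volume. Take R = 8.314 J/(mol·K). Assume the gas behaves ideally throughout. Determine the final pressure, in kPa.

Isothermal: T stays 376 K; PV = const ⇒ V₂ = 4.54 L, P₂ = 2500 kPa.

2500 kPa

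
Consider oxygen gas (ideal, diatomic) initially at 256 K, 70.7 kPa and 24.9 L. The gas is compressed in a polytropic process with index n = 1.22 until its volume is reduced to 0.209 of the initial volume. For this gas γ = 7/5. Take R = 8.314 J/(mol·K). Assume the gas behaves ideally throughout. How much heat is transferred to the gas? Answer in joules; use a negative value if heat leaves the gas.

-1480 J

n = P₁V₁/(RT₁) = 70.7×24.9/(8.314×256) = 0.827 mol.
Polytropic n=1.22: T₂ = T₁(V₁/V₂)^(n−1) = 256×(4.78)^0.22 = 361 K; P₂ = P₁(V₁/V₂)^n = 477 kPa.
W = (P₁V₁−P₂V₂)/(n−1) = (70.7×24.9−477×5.20)/0.22 = -3290 J.
ΔU = nCvΔT = 0.827×20.8×(361−256) = 1810 J.
Q = ΔU + W = -1480 J.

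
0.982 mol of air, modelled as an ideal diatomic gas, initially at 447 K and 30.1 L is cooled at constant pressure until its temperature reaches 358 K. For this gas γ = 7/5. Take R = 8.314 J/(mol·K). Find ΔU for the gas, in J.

-1820 J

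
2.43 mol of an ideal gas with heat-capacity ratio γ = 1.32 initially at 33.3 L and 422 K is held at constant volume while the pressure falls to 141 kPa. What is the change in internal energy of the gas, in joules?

-12000 J

P₁ = nRT₁/V₁ = 2.43×8.314×422/33.3 = 256 kPa.
Isochoric: V stays 33.3 L; P/T = const ⇒ T₂ = 232 K, P₂ = 141 kPa.
For an ideal gas ΔU = nCvΔT with Cv = R/(γ−1) = 26.0 J/(mol·K).
ΔU = 2.43×26.0×(232−422) = -12000 J.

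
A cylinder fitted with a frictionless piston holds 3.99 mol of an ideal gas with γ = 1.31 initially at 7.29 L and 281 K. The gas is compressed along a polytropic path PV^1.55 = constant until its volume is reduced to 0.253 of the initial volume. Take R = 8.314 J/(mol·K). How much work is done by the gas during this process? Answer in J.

P₁ = nRT₁/V₁ = 3.99×8.314×281/7.29 = 1280 kPa.
Polytropic n=1.55: T₂ = T₁(V₁/V₂)^(n−1) = 281×(3.95)^0.55 = 598 K; P₂ = P₁(V₁/V₂)^n = 10800 kPa.
W = (P₁V₁−P₂V₂)/(n−1) = (1280×7.29−10800×1.84)/0.55 = -19100 J.

-19100 J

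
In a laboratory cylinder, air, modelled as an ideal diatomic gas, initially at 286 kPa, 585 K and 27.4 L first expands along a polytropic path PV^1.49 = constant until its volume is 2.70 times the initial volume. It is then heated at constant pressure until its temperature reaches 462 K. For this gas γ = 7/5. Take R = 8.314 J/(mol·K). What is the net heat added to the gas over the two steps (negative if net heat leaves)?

3420 J

n = P₁V₁/(RT₁) = 286×27.4/(8.314×585) = 1.61 mol.
Step 1 — Polytropic n=1.49: T₂ = T₁(V₁/V₂)^(n−1) = 585×(0.370)^0.49 = 360 K; P₂ = P₁(V₁/V₂)^n = 65.1 kPa.
W = (P₁V₁−P₂V₂)/(n−1) = (286×27.4−65.1×74.0)/0.49 = 6160 J.
ΔU = nCvΔT = 1.61×20.8×(360−585) = -7550 J.
Q = ΔU + W = -1390 J.
State after step 1: P = 65.1 kPa, V = 74.0 L, T = 360 K.
Step 2 — Isobaric: P stays 65.1 kPa; V/T = const ⇒ T₂ = 462 K, V₂ = 95.1 L.
W = PΔV = 65.1×(95.1−74.0) kPa·L = 1370 J.
ΔU = nCvΔT = 1.61×20.8×(462−360) = 3430 J.
Q = ΔU + W = nCpΔT = 4800 J.
Net over both steps: W = 7530 J, Q = 3420 J, ΔU = -4120 J.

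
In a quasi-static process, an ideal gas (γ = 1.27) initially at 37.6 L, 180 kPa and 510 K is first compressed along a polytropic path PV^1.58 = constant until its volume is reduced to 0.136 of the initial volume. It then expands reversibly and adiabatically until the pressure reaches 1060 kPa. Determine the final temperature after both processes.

n = P₁V₁/(RT₁) = 180×37.6/(8.314×510) = 1.60 mol.
Step 1 — Polytropic n=1.58: T₂ = T₁(V₁/V₂)^(n−1) = 510×(7.35)^0.58 = 1620 K; P₂ = P₁(V₁/V₂)^n = 4210 kPa.
W = (P₁V₁−P₂V₂)/(n−1) = (180×37.6−4210×5.11)/0.58 = -25400 J.
ΔU = nCvΔT = 1.60×30.8×(1620−510) = 54700 J.
Q = ΔU + W = 29200 J.
State after step 1: P = 4210 kPa, V = 5.11 L, T = 1620 K.
Step 2 — Adiabatic: T₂/T₁ = (P₂/P₁)^((γ−1)/γ) ⇒ T₂ = 1620×(0.252)^0.213 = 1210 K; V₂ = 15.1 L.
ΔU = nCvΔT = 1.60×30.8×(1210−1620) = -20300 J.
Q = 0 for an adiabatic process, so W = −ΔU = 20300 J.
Net over both steps: W = -5190 J, Q = 29200 J, ΔU = 34400 J.

1210 K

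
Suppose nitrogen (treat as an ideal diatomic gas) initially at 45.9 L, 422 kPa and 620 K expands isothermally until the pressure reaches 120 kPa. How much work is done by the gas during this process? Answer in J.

24400 J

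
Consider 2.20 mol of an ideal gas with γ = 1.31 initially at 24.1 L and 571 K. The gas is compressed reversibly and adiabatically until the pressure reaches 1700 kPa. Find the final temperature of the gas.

P₁ = nRT₁/V₁ = 2.20×8.314×571/24.1 = 433 kPa.
Adiabatic: T₂/T₁ = (P₂/P₁)^((γ−1)/γ) ⇒ T₂ = 571×(3.92)^0.237 = 789 K; V₂ = 8.49 L.

789 K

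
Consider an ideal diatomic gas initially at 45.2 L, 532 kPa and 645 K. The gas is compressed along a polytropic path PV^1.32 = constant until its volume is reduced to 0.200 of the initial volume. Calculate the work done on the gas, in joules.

n = P₁V₁/(RT₁) = 532×45.2/(8.314×645) = 4.48 mol.
Polytropic n=1.32: T₂ = T₁(V₁/V₂)^(n−1) = 645×(5.00)^0.32 = 1080 K; P₂ = P₁(V₁/V₂)^n = 4450 kPa.
W = (P₁V₁−P₂V₂)/(n−1) = (532×45.2−4450×9.04)/0.32 = -50600 J.
Work done on the gas = −W_by = 50600 J.

50600 J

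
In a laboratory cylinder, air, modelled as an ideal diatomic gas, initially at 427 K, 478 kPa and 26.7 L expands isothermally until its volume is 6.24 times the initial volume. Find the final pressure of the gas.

76.6 kPa

Isothermal: T stays 427 K; PV = const ⇒ V₂ = 167 L, P₂ = 76.6 kPa.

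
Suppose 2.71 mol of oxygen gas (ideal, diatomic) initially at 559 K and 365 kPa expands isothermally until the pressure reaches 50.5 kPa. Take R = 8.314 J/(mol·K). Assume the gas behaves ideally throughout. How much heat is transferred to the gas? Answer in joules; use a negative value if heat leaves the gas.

V₁ = nRT₁/P₁ = 2.71×8.314×559/365 = 34.5 L.
Isothermal: T stays 559 K; PV = const ⇒ V₂ = 249 L, P₂ = 50.5 kPa.
ΔU = 0 (ideal gas, T constant).
W = nRT ln(V₂/V₁) = 2.71×8.314×559×ln(7.23) = 24900 J.
Q = ΔU + W = 24900 J.

24900 J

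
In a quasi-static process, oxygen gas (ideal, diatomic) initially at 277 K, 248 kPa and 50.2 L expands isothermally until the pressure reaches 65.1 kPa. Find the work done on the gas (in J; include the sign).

-16700 J

n = P₁V₁/(RT₁) = 248×50.2/(8.314×277) = 5.41 mol.
Isothermal: T stays 277 K; PV = const ⇒ V₂ = 191 L, P₂ = 65.1 kPa.
W = nRT ln(V₂/V₁) = 5.41×8.314×277×ln(3.81) = 16700 J.
Work done on the gas = −W_by = -16700 J.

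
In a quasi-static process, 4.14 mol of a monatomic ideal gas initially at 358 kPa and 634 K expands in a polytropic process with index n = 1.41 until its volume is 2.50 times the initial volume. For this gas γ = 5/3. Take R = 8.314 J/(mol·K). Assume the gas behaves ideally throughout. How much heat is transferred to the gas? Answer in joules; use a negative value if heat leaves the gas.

6420 J

V₁ = nRT₁/P₁ = 4.14×8.314×634/358 = 61.0 L.
Polytropic n=1.41: T₂ = T₁(V₁/V₂)^(n−1) = 634×(0.400)^0.41 = 435 K; P₂ = P₁(V₁/V₂)^n = 98.4 kPa.
W = (P₁V₁−P₂V₂)/(n−1) = (358×61.0−98.4×152)/0.41 = 16700 J.
ΔU = nCvΔT = 4.14×12.5×(435−634) = -10300 J.
Q = ΔU + W = 6420 J.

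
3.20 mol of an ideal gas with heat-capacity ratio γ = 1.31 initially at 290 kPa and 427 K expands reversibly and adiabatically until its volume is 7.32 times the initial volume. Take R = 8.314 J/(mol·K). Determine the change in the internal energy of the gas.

V₁ = nRT₁/P₁ = 3.20×8.314×427/290 = 39.2 L.
Adiabatic: TV^(γ−1) = const ⇒ T₂ = 427×(0.137)^0.310 = 230 K; PV^γ = const ⇒ P₂ = 21.4 kPa.
For an ideal gas ΔU = nCvΔT with Cv = R/(γ−1) = 26.8 J/(mol·K).
ΔU = 3.20×26.8×(230−427) = -16900 J.

-16900 J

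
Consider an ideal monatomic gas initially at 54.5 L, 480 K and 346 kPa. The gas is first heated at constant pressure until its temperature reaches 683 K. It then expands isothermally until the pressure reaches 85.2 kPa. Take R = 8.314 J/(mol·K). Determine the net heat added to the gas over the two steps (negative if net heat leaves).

57500 J

n = P₁V₁/(RT₁) = 346×54.5/(8.314×480) = 4.73 mol.
Step 1 — Isobaric: P stays 346 kPa; V/T = const ⇒ T₂ = 683 K, V₂ = 77.5 L.
W = PΔV = 346×(77.5−54.5) kPa·L = 7970 J.
ΔU = nCvΔT = 4.73×12.5×(683−480) = 12000 J.
Q = ΔU + W = nCpΔT = 19900 J.
State after step 1: P = 346 kPa, V = 77.5 L, T = 683 K.
Step 2 — Isothermal: T stays 683 K; PV = const ⇒ V₂ = 315 L, P₂ = 85.2 kPa.
ΔU = 0 (ideal gas, T constant).
W = nRT ln(V₂/V₁) = 4.73×8.314×683×ln(4.06) = 37600 J.
Q = ΔU + W = 37600 J.
Net over both steps: W = 45600 J, Q = 57500 J, ΔU = 12000 J.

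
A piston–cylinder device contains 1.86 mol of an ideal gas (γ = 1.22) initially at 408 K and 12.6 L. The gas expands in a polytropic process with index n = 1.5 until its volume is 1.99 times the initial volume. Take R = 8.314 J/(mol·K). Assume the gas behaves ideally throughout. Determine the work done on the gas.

-3670 J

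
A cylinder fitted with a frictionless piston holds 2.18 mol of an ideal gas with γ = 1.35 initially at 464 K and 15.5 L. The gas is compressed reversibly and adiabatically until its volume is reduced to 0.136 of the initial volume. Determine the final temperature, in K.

933 K

P₁ = nRT₁/V₁ = 2.18×8.314×464/15.5 = 543 kPa.
Adiabatic: TV^(γ−1) = const ⇒ T₂ = 464×(7.35)^0.350 = 933 K; PV^γ = const ⇒ P₂ = 8020 kPa.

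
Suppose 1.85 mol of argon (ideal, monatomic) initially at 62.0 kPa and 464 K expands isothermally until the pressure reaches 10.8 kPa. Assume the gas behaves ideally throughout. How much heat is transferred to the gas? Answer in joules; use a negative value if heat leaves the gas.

V₁ = nRT₁/P₁ = 1.85×8.314×464/62.0 = 115 L.
Isothermal: T stays 464 K; PV = const ⇒ V₂ = 661 L, P₂ = 10.8 kPa.
ΔU = 0 (ideal gas, T constant).
W = nRT ln(V₂/V₁) = 1.85×8.314×464×ln(5.74) = 12500 J.
Q = ΔU + W = 12500 J.

12500 J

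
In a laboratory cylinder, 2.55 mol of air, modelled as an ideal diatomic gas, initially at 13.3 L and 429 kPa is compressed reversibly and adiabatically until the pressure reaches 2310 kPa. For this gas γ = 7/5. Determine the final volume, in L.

4.00 L

T₁ = P₁V₁/(nR) = 429×13.3/(2.55×8.314) = 269 K.
Adiabatic: T₂/T₁ = (P₂/P₁)^((γ−1)/γ) ⇒ T₂ = 269×(5.38)^0.286 = 435 K; V₂ = 4.00 L.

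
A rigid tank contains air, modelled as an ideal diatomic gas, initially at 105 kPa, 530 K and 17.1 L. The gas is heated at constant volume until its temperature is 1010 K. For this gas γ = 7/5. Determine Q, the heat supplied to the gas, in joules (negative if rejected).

n = P₁V₁/(RT₁) = 105×17.1/(8.314×530) = 0.407 mol.
Isochoric: V stays 17.1 L; P/T = const ⇒ T₂ = 1010 K, P₂ = 200 kPa.
W = 0 (no volume change).
ΔU = nCvΔT = 0.407×20.8×(1010−530) = 4070 J.
Q = ΔU = 4070 J.

4070 J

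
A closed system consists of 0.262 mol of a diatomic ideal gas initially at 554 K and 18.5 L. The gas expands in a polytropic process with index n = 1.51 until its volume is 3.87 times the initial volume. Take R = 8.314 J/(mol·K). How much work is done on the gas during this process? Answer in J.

P₁ = nRT₁/V₁ = 0.262×8.314×554/18.5 = 65.2 kPa.
Polytropic n=1.51: T₂ = T₁(V₁/V₂)^(n−1) = 554×(0.258)^0.51 = 278 K; P₂ = P₁(V₁/V₂)^n = 8.45 kPa.
W = (P₁V₁−P₂V₂)/(n−1) = (65.2×18.5−8.45×71.6)/0.51 = 1180 J.
Work done on the gas = −W_by = -1180 J.

-1180 J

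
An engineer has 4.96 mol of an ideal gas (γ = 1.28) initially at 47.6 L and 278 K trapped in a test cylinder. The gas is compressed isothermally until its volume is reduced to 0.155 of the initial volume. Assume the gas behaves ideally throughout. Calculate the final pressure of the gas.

P₁ = nRT₁/V₁ = 4.96×8.314×278/47.6 = 241 kPa.
Isothermal: T stays 278 K; PV = const ⇒ V₂ = 7.38 L, P₂ = 1550 kPa.

1550 kPa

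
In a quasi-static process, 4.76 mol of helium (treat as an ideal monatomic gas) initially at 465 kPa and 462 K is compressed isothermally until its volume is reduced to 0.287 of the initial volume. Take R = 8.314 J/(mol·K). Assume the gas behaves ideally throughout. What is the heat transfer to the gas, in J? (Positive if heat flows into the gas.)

-22800 J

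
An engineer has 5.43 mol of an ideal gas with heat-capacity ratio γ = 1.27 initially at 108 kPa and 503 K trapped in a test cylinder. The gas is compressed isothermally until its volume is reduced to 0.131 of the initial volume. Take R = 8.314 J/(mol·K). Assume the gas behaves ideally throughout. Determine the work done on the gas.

46200 J

V₁ = nRT₁/P₁ = 5.43×8.314×503/108 = 210 L.
Isothermal: T stays 503 K; PV = const ⇒ V₂ = 27.5 L, P₂ = 824 kPa.
W = nRT ln(V₂/V₁) = 5.43×8.314×503×ln(0.131) = -46200 J.
Work done on the gas = −W_by = 46200 J.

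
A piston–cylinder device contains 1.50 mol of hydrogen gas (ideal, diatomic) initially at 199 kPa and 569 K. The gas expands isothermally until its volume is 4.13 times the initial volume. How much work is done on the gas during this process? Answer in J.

-10100 J

V₁ = nRT₁/P₁ = 1.50×8.314×569/199 = 35.7 L.
Isothermal: T stays 569 K; PV = const ⇒ V₂ = 147 L, P₂ = 48.2 kPa.
W = nRT ln(V₂/V₁) = 1.50×8.314×569×ln(4.13) = 10100 J.
Work done on the gas = −W_by = -10100 J.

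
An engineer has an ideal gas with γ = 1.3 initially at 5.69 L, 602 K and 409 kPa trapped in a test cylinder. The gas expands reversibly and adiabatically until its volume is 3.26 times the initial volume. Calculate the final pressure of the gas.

Adiabatic: TV^(γ−1) = const ⇒ T₂ = 602×(0.307)^0.300 = 422 K; PV^γ = const ⇒ P₂ = 88.0 kPa.

88.0 kPa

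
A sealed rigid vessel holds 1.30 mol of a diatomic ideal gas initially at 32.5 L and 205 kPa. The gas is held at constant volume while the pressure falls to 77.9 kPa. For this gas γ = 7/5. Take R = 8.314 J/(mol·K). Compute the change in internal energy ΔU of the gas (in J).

-10300 J

T₁ = P₁V₁/(nR) = 205×32.5/(1.30×8.314) = 616 K.
Isochoric: V stays 32.5 L; P/T = const ⇒ T₂ = 234 K, P₂ = 77.9 kPa.
For an ideal gas ΔU = nCvΔT with Cv = (5/2)R = 20.8 J/(mol·K).
ΔU = 1.30×20.8×(234−616) = -10300 J.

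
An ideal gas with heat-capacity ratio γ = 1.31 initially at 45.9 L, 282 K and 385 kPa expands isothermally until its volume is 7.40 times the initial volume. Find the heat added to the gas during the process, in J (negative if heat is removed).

35400 J

n = P₁V₁/(RT₁) = 385×45.9/(8.314×282) = 7.54 mol.
Isothermal: T stays 282 K; PV = const ⇒ V₂ = 340 L, P₂ = 52.0 kPa.
ΔU = 0 (ideal gas, T constant).
W = nRT ln(V₂/V₁) = 7.54×8.314×282×ln(7.40) = 35400 J.
Q = ΔU + W = 35400 J.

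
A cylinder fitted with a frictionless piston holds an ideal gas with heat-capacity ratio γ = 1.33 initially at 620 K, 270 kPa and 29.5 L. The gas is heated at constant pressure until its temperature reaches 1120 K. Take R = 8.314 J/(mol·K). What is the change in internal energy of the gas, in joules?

n = P₁V₁/(RT₁) = 270×29.5/(8.314×620) = 1.55 mol.
Isobaric: P stays 270 kPa; V/T = const ⇒ T₂ = 1120 K, V₂ = 53.3 L.
For an ideal gas ΔU = nCvΔT with Cv = R/(γ−1) = 25.2 J/(mol·K).
ΔU = 1.55×25.2×(1120−620) = 19500 J.

19500 J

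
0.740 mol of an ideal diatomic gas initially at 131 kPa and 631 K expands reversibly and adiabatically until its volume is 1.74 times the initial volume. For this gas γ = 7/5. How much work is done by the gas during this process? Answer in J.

V₁ = nRT₁/P₁ = 0.740×8.314×631/131 = 29.6 L.
Adiabatic: TV^(γ−1) = const ⇒ T₂ = 631×(0.575)^0.400 = 506 K; PV^γ = const ⇒ P₂ = 60.3 kPa.
ΔU = nCvΔT = 0.740×20.8×(506−631) = -1930 J.
Q = 0 for an adiabatic process, so W = −ΔU = 1930 J.

1930 J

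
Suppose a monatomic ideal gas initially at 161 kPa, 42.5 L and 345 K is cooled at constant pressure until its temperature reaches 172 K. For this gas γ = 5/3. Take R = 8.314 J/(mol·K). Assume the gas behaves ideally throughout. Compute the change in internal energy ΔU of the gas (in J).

-5150 J

n = P₁V₁/(RT₁) = 161×42.5/(8.314×345) = 2.39 mol.
Isobaric: P stays 161 kPa; V/T = const ⇒ T₂ = 172 K, V₂ = 21.2 L.
For an ideal gas ΔU = nCvΔT with Cv = (3/2)R = 12.5 J/(mol·K).
ΔU = 2.39×12.5×(172−345) = -5150 J.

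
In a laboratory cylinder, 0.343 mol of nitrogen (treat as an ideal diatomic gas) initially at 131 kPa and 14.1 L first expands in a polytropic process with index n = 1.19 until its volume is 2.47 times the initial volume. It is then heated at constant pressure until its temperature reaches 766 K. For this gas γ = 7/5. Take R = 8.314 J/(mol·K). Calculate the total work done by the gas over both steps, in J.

2160 J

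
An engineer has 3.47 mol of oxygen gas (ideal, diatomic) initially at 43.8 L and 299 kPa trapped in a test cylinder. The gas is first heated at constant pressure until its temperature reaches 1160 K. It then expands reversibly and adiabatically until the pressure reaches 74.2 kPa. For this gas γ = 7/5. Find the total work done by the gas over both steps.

47900 J

T₁ = P₁V₁/(nR) = 299×43.8/(3.47×8.314) = 454 K.
Step 1 — Isobaric: P stays 299 kPa; V/T = const ⇒ T₂ = 1160 K, V₂ = 112 L.
W = PΔV = 299×(112−43.8) kPa·L = 20400 J.
ΔU = nCvΔT = 3.47×20.8×(1160−454) = 50900 J.
Q = ΔU + W = nCpΔT = 71300 J.
State after step 1: P = 299 kPa, V = 112 L, T = 1160 K.
Step 2 — Adiabatic: T₂/T₁ = (P₂/P₁)^((γ−1)/γ) ⇒ T₂ = 1160×(0.248)^0.286 = 779 K; V₂ = 303 L.
ΔU = nCvΔT = 3.47×20.8×(779−1160) = -27500 J.
Q = 0 for an adiabatic process, so W = −ΔU = 27500 J.
Net over both steps: W = 47900 J, Q = 71300 J, ΔU = 23400 J.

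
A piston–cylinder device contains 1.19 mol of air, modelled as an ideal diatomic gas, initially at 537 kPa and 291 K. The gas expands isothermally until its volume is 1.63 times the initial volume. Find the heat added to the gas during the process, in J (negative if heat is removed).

1410 J

V₁ = nRT₁/P₁ = 1.19×8.314×291/537 = 5.36 L.
Isothermal: T stays 291 K; PV = const ⇒ V₂ = 8.74 L, P₂ = 329 kPa.
ΔU = 0 (ideal gas, T constant).
W = nRT ln(V₂/V₁) = 1.19×8.314×291×ln(1.63) = 1410 J.
Q = ΔU + W = 1410 J.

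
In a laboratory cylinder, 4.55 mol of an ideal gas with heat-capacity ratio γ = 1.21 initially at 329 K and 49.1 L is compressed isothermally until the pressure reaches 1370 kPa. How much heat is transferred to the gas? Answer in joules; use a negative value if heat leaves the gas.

-21000 J

P₁ = nRT₁/V₁ = 4.55×8.314×329/49.1 = 253 kPa.
Isothermal: T stays 329 K; PV = const ⇒ V₂ = 9.08 L, P₂ = 1370 kPa.
ΔU = 0 (ideal gas, T constant).
W = nRT ln(V₂/V₁) = 4.55×8.314×329×ln(0.185) = -21000 J.
Q = ΔU + W = -21000 J.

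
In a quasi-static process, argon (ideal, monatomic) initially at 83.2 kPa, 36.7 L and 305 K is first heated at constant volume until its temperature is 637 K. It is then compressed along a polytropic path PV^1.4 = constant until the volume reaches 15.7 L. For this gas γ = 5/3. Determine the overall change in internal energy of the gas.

n = P₁V₁/(RT₁) = 83.2×36.7/(8.314×305) = 1.20 mol.
Step 1 — Isochoric: V stays 36.7 L; P/T = const ⇒ T₂ = 637 K, P₂ = 174 kPa.
W = 0 (no volume change).
ΔU = nCvΔT = 1.20×12.5×(637−305) = 4990 J.
Q = ΔU = 4990 J.
State after step 1: P = 174 kPa, V = 36.7 L, T = 637 K.
Step 2 — Polytropic n=1.4: T₂ = T₁(V₁/V₂)^(n−1) = 637×(2.34)^0.40 = 895 K; P₂ = P₁(V₁/V₂)^n = 570 kPa.
W = (P₁V₁−P₂V₂)/(n−1) = (174×36.7−570×15.7)/0.40 = -6450 J.
ΔU = nCvΔT = 1.20×12.5×(895−637) = 3870 J.
Q = ΔU + W = -2580 J.
Net over both steps: W = -6450 J, Q = 2410 J, ΔU = 8850 J.

8850 J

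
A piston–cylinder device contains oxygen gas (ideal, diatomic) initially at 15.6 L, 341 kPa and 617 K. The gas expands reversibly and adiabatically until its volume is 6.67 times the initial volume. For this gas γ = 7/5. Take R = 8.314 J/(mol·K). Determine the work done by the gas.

7070 J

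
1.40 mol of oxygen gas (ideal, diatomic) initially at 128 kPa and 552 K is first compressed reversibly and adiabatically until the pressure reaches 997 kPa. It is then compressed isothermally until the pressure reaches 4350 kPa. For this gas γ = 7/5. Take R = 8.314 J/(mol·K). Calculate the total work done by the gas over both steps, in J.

-29800 J

V₁ = nRT₁/P₁ = 1.40×8.314×552/128 = 50.2 L.
Step 1 — Adiabatic: T₂/T₁ = (P₂/P₁)^((γ−1)/γ) ⇒ T₂ = 552×(7.79)^0.286 = 992 K; V₂ = 11.6 L.
ΔU = nCvΔT = 1.40×20.8×(992−552) = 12800 J.
Q = 0 for an adiabatic process, so W = −ΔU = -12800 J.
State after step 1: P = 997 kPa, V = 11.6 L, T = 992 K.
Step 2 — Isothermal: T stays 992 K; PV = const ⇒ V₂ = 2.66 L, P₂ = 4350 kPa.
ΔU = 0 (ideal gas, T constant).
W = nRT ln(V₂/V₁) = 1.40×8.314×992×ln(0.229) = -17000 J.
Q = ΔU + W = -17000 J.
Net over both steps: W = -29800 J, Q = -17000 J, ΔU = 12800 J.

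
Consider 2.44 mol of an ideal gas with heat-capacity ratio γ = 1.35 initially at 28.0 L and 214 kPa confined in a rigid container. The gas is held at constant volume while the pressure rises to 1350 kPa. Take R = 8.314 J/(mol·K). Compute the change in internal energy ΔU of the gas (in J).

90900 J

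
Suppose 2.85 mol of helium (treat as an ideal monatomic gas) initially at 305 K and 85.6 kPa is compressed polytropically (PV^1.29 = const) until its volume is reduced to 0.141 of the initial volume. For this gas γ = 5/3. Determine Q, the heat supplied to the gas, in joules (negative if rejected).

-10800 J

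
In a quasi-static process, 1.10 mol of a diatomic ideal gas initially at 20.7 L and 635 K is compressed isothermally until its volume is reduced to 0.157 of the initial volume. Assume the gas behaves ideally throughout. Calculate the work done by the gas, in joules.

-10800 J

P₁ = nRT₁/V₁ = 1.10×8.314×635/20.7 = 281 kPa.
Isothermal: T stays 635 K; PV = const ⇒ V₂ = 3.25 L, P₂ = 1790 kPa.
W = nRT ln(V₂/V₁) = 1.10×8.314×635×ln(0.157) = -10800 J.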